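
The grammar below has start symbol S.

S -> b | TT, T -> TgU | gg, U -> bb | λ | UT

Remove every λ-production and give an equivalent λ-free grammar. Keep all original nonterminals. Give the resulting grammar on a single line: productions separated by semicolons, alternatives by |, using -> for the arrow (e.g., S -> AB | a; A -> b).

S -> b | TT; T -> Tg | gg | TgU; U -> T | UT | bb

Nullable set: {U}.
T -> TgU: U nullable, giving Tg | TgU.
Drop U -> λ.
U -> UT: U nullable, giving T | UT.
Unchanged (no nullable symbols): S -> TT; S -> b; T -> gg; U -> bb.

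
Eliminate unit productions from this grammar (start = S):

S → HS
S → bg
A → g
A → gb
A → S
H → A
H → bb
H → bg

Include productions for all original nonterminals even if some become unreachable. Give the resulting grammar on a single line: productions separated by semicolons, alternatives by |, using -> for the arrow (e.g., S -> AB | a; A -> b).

S -> HS | bg; A -> g | HS | bg | gb; H -> g | HS | bb | bg | gb

Unit productions: A->S, H->A.
Unit pairs (A ⇒* B via units): (A,S), (H,A), (H,S).
S: inherits non-unit rules of {S} → HS | bg.
A: inherits non-unit rules of {A, S} → HS | bg | g | gb.
H: inherits non-unit rules of {A, H, S} → HS | bb | bg | g | gb.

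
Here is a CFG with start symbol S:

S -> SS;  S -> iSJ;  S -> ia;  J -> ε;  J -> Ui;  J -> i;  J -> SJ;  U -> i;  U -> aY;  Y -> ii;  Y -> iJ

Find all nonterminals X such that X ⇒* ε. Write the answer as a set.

{J}

Directly nullable (have an ε-rule): {J}.
Not nullable: S, U, Y — each has a terminal in every rule's right-hand side or depends on a non-nullable symbol.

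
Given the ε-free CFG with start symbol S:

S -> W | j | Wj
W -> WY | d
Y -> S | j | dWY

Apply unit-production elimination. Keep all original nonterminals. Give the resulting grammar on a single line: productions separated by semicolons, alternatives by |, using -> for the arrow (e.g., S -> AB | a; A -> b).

S -> d | j | WY | Wj; W -> d | WY; Y -> d | j | WY | Wj | dWY

Unit productions: S->W, Y->S.
Unit pairs (A ⇒* B via units): (S,W), (Y,S), (Y,W).
S: inherits non-unit rules of {S, W} → WY | Wj | d | j.
W: inherits non-unit rules of {W} → WY | d.
Y: inherits non-unit rules of {S, W, Y} → WY | Wj | d | dWY | j.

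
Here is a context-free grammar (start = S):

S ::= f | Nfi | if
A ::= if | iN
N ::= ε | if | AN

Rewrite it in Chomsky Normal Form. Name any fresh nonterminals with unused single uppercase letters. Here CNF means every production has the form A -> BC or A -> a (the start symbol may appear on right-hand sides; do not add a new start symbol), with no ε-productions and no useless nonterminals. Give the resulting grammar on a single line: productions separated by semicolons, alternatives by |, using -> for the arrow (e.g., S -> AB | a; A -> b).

Nullable: {N}; after ε-elimination: S -> f | fi | if | Nfi; A -> i | iN | if; N -> A | AN | if.
After unit-elimination: S -> f | fi | if | Nfi; A -> i | iN | if; N -> i | AN | iN | if.
TERM: introduce C -> f, B -> i and substitute in every rule of length ≥2.
BIN: S -> NCB becomes S -> ND, D -> CB.

S -> f | BC | CB | ND; A -> i | BC | BN; B -> i; C -> f; D -> CB; N -> i | AN | BC | BN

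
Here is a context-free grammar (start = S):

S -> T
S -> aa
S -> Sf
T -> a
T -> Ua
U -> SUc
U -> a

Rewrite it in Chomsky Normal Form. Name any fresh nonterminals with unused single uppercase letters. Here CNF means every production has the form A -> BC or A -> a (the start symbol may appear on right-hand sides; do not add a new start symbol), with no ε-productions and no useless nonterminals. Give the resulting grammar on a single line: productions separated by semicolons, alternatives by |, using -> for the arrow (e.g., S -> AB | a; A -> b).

No ε-productions.
After unit-elimination: S -> a | Sf | Ua | aa; T -> a | Ua; U -> a | SUc.
TERM: introduce B -> a, C -> c, A -> f and substitute in every rule of length ≥2.
BIN: U -> SUC becomes U -> SD, D -> UC.
Drop unreachable/unproductive: T.

S -> a | BB | SA | UB; A -> f; B -> a; C -> c; D -> UC; U -> a | SD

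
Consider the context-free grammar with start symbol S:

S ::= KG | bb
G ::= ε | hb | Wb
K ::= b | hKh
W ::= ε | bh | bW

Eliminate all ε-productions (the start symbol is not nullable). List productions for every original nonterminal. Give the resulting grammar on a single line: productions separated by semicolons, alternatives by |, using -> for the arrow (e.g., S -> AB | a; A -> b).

Nullable set: {G, W}.
S -> KG: G nullable, giving K | KG.
Drop G -> ε.
G -> Wb: W nullable, giving Wb | b.
Drop W -> ε.
W -> bW: W nullable, giving b | bW.
Unchanged (no nullable symbols): S -> bb; G -> hb; K -> b; K -> hKh; W -> bh.

S -> K | KG | bb; G -> b | Wb | hb; K -> b | hKh; W -> b | bW | bh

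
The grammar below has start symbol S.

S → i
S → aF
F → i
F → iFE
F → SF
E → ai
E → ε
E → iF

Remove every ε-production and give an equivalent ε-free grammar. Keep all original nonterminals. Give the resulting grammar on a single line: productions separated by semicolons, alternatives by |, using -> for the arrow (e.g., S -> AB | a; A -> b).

Nullable set: {E}.
Drop E -> ε.
F -> iFE: E nullable, giving iF | iFE.
Unchanged (no nullable symbols): S -> aF; S -> i; E -> ai; E -> iF; F -> SF; F -> i.

S -> i | aF; E -> ai | iF; F -> i | SF | iF | iFE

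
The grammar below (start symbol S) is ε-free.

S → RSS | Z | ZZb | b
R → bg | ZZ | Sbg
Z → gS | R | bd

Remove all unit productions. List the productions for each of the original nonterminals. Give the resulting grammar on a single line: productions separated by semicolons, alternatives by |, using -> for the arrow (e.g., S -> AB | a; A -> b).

Unit productions: S->Z, Z->R.
Unit pairs (A ⇒* B via units): (S,R), (S,Z), (Z,R).
S: inherits non-unit rules of {R, S, Z} → RSS | Sbg | ZZ | ZZb | b | bd | bg | gS.
R: inherits non-unit rules of {R} → Sbg | ZZ | bg.
Z: inherits non-unit rules of {R, Z} → Sbg | ZZ | bd | bg | gS.

S -> b | ZZ | bd | bg | gS | RSS | Sbg | ZZb; R -> ZZ | bg | Sbg; Z -> ZZ | bd | bg | gS | Sbg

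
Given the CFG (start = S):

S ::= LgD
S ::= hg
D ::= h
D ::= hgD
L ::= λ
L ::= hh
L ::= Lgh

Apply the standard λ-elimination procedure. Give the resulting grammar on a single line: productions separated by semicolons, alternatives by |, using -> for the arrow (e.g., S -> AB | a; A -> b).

S -> gD | hg | LgD; D -> h | hgD; L -> gh | hh | Lgh

Nullable set: {L}.
S -> LgD: L nullable, giving LgD | gD.
Drop L -> λ.
L -> Lgh: L nullable, giving Lgh | gh.
Unchanged (no nullable symbols): S -> hg; D -> h; D -> hgD; L -> hh.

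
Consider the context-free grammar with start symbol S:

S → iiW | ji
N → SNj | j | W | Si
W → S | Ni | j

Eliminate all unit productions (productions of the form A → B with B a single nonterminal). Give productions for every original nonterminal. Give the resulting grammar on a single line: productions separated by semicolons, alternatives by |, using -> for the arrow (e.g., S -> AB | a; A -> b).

S -> ji | iiW; N -> j | Ni | Si | ji | SNj | iiW; W -> j | Ni | ji | iiW

Unit productions: N->W, W->S.
Unit pairs (A ⇒* B via units): (N,S), (N,W), (W,S).
S: inherits non-unit rules of {S} → iiW | ji.
N: inherits non-unit rules of {N, S, W} → Ni | SNj | Si | iiW | j | ji.
W: inherits non-unit rules of {S, W} → Ni | iiW | j | ji.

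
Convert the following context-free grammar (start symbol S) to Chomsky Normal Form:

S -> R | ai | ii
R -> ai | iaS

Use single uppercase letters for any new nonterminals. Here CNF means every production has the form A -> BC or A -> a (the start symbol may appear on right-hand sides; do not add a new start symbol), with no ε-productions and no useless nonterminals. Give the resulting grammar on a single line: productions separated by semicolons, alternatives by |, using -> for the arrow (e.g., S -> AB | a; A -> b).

No ε-productions.
After unit-elimination: S -> ai | ii | iaS; R -> ai | iaS.
TERM: introduce A -> a, B -> i and substitute in every rule of length ≥2.
BIN: R -> BAS becomes R -> BC, C -> AS; S -> BAS becomes S -> BD, D -> AS.
Drop unreachable/unproductive: R.

S -> AB | BB | BD; A -> a; B -> i; D -> AS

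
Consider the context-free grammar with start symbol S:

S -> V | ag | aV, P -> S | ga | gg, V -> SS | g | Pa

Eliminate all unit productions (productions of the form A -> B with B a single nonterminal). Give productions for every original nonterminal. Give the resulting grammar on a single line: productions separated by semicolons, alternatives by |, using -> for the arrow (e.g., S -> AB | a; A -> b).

S -> g | Pa | SS | aV | ag; P -> g | Pa | SS | aV | ag | ga | gg; V -> g | Pa | SS

Unit productions: P->S, S->V.
Unit pairs (A ⇒* B via units): (P,S), (P,V), (S,V).
S: inherits non-unit rules of {S, V} → Pa | SS | aV | ag | g.
P: inherits non-unit rules of {P, S, V} → Pa | SS | aV | ag | g | ga | gg.
V: inherits non-unit rules of {V} → Pa | SS | g.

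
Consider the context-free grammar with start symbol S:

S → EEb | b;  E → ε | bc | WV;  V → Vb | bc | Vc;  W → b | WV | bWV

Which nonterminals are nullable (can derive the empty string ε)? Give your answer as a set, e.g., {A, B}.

Directly nullable (have an ε-rule): {E}.
Not nullable: S, V, W — each has a terminal in every rule's right-hand side or depends on a non-nullable symbol.

{E}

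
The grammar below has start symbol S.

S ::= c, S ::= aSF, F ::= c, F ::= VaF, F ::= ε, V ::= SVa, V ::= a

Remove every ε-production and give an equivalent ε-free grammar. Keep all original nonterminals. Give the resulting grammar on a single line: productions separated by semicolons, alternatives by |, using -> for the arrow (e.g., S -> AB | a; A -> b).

S -> c | aS | aSF; F -> c | Va | VaF; V -> a | SVa

Nullable set: {F}.
S -> aSF: F nullable, giving aS | aSF.
Drop F -> ε.
F -> VaF: F nullable, giving Va | VaF.
Unchanged (no nullable symbols): S -> c; F -> c; V -> SVa; V -> a.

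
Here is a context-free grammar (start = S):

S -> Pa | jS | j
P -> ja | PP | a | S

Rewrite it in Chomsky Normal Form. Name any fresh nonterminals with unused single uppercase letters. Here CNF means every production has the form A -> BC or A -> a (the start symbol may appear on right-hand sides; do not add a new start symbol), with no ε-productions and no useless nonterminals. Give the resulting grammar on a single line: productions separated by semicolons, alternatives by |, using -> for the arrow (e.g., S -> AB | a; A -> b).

No ε-productions.
After unit-elimination: S -> j | Pa | jS; P -> a | j | PP | Pa | jS | ja.
TERM: introduce A -> a, B -> j and substitute in every rule of length ≥2.

S -> j | BS | PA; A -> a; B -> j; P -> a | j | BA | BS | PA | PP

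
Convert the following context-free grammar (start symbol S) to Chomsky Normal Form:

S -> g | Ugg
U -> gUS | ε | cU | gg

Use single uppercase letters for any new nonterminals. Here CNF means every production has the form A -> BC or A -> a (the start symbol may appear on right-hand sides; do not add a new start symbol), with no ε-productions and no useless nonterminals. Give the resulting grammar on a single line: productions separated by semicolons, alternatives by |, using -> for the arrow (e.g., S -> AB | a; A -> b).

Nullable: {U}; after ε-elimination: S -> g | gg | Ugg; U -> c | cU | gS | gg | gUS.
No unit productions to eliminate.
TERM: introduce B -> c, A -> g and substitute in every rule of length ≥2.
BIN: S -> UAA becomes S -> UC, C -> AA; U -> AUS becomes U -> AD, D -> US.

S -> g | AA | UC; A -> g; B -> c; C -> AA; D -> US; U -> c | AA | AD | AS | BU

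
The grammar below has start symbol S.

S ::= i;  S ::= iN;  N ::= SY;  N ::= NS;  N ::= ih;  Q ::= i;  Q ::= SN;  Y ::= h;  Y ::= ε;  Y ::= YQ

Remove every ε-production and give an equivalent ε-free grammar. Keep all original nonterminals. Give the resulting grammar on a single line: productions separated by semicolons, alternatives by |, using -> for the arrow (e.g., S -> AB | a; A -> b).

S -> i | iN; N -> S | NS | SY | ih; Q -> i | SN; Y -> Q | h | YQ

Nullable set: {Y}.
N -> SY: Y nullable, giving S | SY.
Drop Y -> ε.
Y -> YQ: Y nullable, giving Q | YQ.
Unchanged (no nullable symbols): S -> i; S -> iN; N -> NS; N -> ih; Q -> SN; Q -> i; Y -> h.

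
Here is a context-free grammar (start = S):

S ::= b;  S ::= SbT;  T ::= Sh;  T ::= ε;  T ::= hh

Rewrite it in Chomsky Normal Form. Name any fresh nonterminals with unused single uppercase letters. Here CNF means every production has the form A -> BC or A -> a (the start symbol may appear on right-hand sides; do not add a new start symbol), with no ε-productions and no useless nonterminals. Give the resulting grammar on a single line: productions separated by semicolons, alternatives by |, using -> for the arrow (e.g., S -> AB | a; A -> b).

S -> b | SA | SC; A -> b; B -> h; C -> AT; T -> BB | SB

Nullable: {T}; after ε-elimination: S -> b | Sb | SbT; T -> Sh | hh.
No unit productions to eliminate.
TERM: introduce A -> b, B -> h and substitute in every rule of length ≥2.
BIN: S -> SAT becomes S -> SC, C -> AT.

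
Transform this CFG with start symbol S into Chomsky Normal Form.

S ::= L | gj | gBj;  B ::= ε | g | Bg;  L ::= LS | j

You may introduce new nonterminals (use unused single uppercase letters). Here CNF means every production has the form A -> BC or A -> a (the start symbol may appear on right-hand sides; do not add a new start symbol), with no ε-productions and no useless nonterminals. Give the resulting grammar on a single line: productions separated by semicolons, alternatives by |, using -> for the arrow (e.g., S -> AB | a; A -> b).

Nullable: {B}; after ε-elimination: S -> L | gj | gBj; B -> g | Bg; L -> j | LS.
After unit-elimination: S -> j | LS | gj | gBj; B -> g | Bg; L -> j | LS.
TERM: introduce A -> g, C -> j and substitute in every rule of length ≥2.
BIN: S -> ABC becomes S -> AD, D -> BC.

S -> j | AC | AD | LS; A -> g; B -> g | BA; C -> j; D -> BC; L -> j | LS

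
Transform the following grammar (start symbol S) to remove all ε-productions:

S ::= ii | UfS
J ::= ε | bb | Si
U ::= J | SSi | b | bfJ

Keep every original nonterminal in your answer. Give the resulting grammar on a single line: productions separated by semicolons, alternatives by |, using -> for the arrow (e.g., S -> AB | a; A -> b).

S -> fS | ii | UfS; J -> Si | bb; U -> J | b | bf | SSi | bfJ

Nullable set: {J, U}.
S -> UfS: U nullable, giving UfS | fS.
Drop J -> ε.
U -> J: J nullable, giving J.
U -> bfJ: J nullable, giving bf | bfJ.
Unchanged (no nullable symbols): S -> ii; J -> Si; J -> bb; U -> SSi; U -> b.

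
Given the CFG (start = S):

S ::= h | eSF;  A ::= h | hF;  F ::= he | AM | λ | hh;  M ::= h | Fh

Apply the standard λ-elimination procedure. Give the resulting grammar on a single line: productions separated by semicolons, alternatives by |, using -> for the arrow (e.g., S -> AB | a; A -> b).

Nullable set: {F}.
S -> eSF: F nullable, giving eS | eSF.
A -> hF: F nullable, giving h | hF.
Drop F -> λ.
M -> Fh: F nullable, giving Fh | h.
Unchanged (no nullable symbols): S -> h; A -> h; F -> AM; F -> he; F -> hh; M -> h.

S -> h | eS | eSF; A -> h | hF; F -> AM | he | hh; M -> h | Fh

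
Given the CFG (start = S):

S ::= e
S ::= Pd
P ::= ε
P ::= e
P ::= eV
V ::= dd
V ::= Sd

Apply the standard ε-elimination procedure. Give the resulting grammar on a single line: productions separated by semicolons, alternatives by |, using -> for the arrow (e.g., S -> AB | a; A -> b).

S -> d | e | Pd; P -> e | eV; V -> Sd | dd

Nullable set: {P}.
S -> Pd: P nullable, giving Pd | d.
Drop P -> ε.
Unchanged (no nullable symbols): S -> e; P -> e; P -> eV; V -> Sd; V -> dd.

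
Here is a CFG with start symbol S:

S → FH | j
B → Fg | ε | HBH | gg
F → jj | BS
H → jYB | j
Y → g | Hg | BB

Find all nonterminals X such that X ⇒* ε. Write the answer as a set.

Directly nullable (have an ε-rule): {B}.
Y is nullable via Y -> BB (every symbol on the right is already known nullable).
Not nullable: F, H, S — each has a terminal in every rule's right-hand side or depends on a non-nullable symbol.

{B, Y}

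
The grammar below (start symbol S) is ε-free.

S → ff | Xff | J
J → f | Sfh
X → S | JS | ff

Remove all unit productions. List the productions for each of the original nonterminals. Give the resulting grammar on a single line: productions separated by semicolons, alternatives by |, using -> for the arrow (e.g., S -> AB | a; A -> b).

Unit productions: S->J, X->S.
Unit pairs (A ⇒* B via units): (S,J), (X,J), (X,S).
S: inherits non-unit rules of {J, S} → Sfh | Xff | f | ff.
J: inherits non-unit rules of {J} → Sfh | f.
X: inherits non-unit rules of {J, S, X} → JS | Sfh | Xff | f | ff.

S -> f | ff | Sfh | Xff; J -> f | Sfh; X -> f | JS | ff | Sfh | Xff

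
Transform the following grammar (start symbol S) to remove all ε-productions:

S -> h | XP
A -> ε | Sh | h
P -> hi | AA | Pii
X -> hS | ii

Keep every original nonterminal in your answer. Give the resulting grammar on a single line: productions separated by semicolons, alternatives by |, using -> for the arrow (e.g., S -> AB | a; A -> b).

Nullable set: {A, P}.
S -> XP: P nullable, giving X | XP.
Drop A -> ε.
P -> AA: A, A nullable, giving A | AA.
P -> Pii: P nullable, giving Pii | ii.
Unchanged (no nullable symbols): S -> h; A -> Sh; A -> h; P -> hi; X -> hS; X -> ii.

S -> X | h | XP; A -> h | Sh; P -> A | AA | hi | ii | Pii; X -> hS | ii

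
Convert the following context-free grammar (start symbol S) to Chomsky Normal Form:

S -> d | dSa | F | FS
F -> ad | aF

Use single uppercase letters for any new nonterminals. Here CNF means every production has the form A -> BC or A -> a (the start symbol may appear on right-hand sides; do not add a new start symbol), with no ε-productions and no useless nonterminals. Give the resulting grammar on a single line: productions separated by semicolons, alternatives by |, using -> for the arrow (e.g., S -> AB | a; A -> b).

No ε-productions.
After unit-elimination: S -> d | FS | aF | ad | dSa; F -> aF | ad.
TERM: introduce A -> a, B -> d and substitute in every rule of length ≥2.
BIN: S -> BSA becomes S -> BC, C -> SA.

S -> d | AB | AF | BC | FS; A -> a; B -> d; C -> SA; F -> AB | AF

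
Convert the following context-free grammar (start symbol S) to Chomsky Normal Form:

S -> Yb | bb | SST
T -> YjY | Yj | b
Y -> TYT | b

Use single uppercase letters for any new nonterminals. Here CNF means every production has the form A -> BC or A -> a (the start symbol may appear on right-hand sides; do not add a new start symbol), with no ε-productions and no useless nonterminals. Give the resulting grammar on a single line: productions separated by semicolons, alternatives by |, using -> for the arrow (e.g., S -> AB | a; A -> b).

No ε-productions.
No unit productions to eliminate.
TERM: introduce A -> b, B -> j and substitute in every rule of length ≥2.
BIN: S -> SST becomes S -> SC, C -> ST; T -> YBY becomes T -> YD, D -> BY; Y -> TYT becomes Y -> TE, E -> YT.

S -> AA | SC | YA; A -> b; B -> j; C -> ST; D -> BY; E -> YT; T -> b | YB | YD; Y -> b | TE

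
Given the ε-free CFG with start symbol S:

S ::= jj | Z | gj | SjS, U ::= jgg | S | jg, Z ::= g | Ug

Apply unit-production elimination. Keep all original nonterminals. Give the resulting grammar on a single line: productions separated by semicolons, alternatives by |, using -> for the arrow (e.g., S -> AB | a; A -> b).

S -> g | Ug | gj | jj | SjS; U -> g | Ug | gj | jg | jj | SjS | jgg; Z -> g | Ug

Unit productions: S->Z, U->S.
Unit pairs (A ⇒* B via units): (S,Z), (U,S), (U,Z).
S: inherits non-unit rules of {S, Z} → SjS | Ug | g | gj | jj.
U: inherits non-unit rules of {S, U, Z} → SjS | Ug | g | gj | jg | jgg | jj.
Z: inherits non-unit rules of {Z} → Ug | g.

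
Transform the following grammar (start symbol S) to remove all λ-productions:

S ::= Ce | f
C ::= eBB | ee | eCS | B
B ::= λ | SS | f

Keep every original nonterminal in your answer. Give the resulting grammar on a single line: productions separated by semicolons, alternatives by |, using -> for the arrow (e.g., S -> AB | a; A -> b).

S -> e | f | Ce; B -> f | SS; C -> B | e | eB | eS | ee | eBB | eCS

Nullable set: {B, C}.
S -> Ce: C nullable, giving Ce | e.
Drop B -> λ.
C -> B: B nullable, giving B.
C -> eBB: B, B nullable, giving e | eB | eBB.
C -> eCS: C nullable, giving eCS | eS.
Unchanged (no nullable symbols): S -> f; B -> SS; B -> f; C -> ee.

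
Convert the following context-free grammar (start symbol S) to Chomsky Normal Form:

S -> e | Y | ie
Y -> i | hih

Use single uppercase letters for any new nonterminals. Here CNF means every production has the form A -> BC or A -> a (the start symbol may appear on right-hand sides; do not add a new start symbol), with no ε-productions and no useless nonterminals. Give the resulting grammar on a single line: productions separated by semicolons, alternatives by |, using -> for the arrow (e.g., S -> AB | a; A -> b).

S -> e | i | AD | BC; A -> h; B -> i; C -> e; D -> BA

No ε-productions.
After unit-elimination: S -> e | i | ie | hih; Y -> i | hih.
TERM: introduce C -> e, A -> h, B -> i and substitute in every rule of length ≥2.
BIN: S -> ABA becomes S -> AD, D -> BA; Y -> ABA becomes Y -> AE, E -> BA.
Drop unreachable/unproductive: Y.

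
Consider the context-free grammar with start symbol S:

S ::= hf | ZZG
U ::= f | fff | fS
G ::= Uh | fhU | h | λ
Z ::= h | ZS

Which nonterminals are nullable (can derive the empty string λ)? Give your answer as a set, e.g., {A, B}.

{G}

Directly nullable (have an ε-rule): {G}.
Not nullable: S, U, Z — each has a terminal in every rule's right-hand side or depends on a non-nullable symbol.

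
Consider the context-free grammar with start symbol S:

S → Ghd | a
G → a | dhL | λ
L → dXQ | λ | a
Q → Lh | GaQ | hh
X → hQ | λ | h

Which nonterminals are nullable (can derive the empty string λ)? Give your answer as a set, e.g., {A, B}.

{G, L, X}

Directly nullable (have an ε-rule): {G, L, X}.
Not nullable: Q, S — each has a terminal in every rule's right-hand side or depends on a non-nullable symbol.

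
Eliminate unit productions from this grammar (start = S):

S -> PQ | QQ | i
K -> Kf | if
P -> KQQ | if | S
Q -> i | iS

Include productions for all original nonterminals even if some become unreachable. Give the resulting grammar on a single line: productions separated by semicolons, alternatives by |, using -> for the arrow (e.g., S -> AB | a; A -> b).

Unit productions: P->S.
Unit pairs (A ⇒* B via units): (P,S).
S: inherits non-unit rules of {S} → PQ | QQ | i.
K: inherits non-unit rules of {K} → Kf | if.
P: inherits non-unit rules of {P, S} → KQQ | PQ | QQ | i | if.
Q: inherits non-unit rules of {Q} → i | iS.

S -> i | PQ | QQ; K -> Kf | if; P -> i | PQ | QQ | if | KQQ; Q -> i | iS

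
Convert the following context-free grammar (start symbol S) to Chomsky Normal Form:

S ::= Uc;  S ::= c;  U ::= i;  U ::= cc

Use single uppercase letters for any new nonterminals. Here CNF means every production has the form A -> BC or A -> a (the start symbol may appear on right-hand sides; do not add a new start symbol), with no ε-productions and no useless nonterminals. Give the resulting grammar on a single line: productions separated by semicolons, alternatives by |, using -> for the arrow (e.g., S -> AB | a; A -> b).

S -> c | UA; A -> c; U -> i | AA

No ε-productions.
No unit productions to eliminate.
TERM: introduce A -> c and substitute in every rule of length ≥2.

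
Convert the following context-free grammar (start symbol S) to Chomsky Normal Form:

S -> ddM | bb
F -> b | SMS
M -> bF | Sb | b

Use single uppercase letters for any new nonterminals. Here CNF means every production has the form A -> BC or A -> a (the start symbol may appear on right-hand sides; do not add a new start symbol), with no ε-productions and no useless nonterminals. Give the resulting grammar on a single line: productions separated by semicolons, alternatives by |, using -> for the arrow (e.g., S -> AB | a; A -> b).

S -> AA | BD; A -> b; B -> d; C -> MS; D -> BM; F -> b | SC; M -> b | AF | SA

No ε-productions.
No unit productions to eliminate.
TERM: introduce A -> b, B -> d and substitute in every rule of length ≥2.
BIN: F -> SMS becomes F -> SC, C -> MS; S -> BBM becomes S -> BD, D -> BM.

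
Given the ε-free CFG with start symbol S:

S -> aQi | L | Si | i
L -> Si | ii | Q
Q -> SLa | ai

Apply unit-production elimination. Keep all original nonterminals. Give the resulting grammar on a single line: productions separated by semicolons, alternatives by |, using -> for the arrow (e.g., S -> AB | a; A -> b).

S -> i | Si | ai | ii | SLa | aQi; L -> Si | ai | ii | SLa; Q -> ai | SLa

Unit productions: L->Q, S->L.
Unit pairs (A ⇒* B via units): (L,Q), (S,L), (S,Q).
S: inherits non-unit rules of {L, Q, S} → SLa | Si | aQi | ai | i | ii.
L: inherits non-unit rules of {L, Q} → SLa | Si | ai | ii.
Q: inherits non-unit rules of {Q} → SLa | ai.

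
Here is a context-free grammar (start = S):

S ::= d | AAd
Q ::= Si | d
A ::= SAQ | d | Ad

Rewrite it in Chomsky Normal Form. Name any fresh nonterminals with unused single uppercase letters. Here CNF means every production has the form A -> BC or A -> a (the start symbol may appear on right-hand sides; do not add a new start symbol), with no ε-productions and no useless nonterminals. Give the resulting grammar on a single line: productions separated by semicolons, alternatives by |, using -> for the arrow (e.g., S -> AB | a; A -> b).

No ε-productions.
No unit productions to eliminate.
TERM: introduce B -> d, C -> i and substitute in every rule of length ≥2.
BIN: A -> SAQ becomes A -> SD, D -> AQ; S -> AAB becomes S -> AE, E -> AB.

S -> d | AE; A -> d | AB | SD; B -> d; C -> i; D -> AQ; E -> AB; Q -> d | SC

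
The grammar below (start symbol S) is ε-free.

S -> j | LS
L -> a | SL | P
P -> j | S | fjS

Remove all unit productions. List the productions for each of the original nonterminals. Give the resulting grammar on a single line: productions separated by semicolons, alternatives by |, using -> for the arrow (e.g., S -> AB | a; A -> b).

S -> j | LS; L -> a | j | LS | SL | fjS; P -> j | LS | fjS

Unit productions: L->P, P->S.
Unit pairs (A ⇒* B via units): (L,P), (L,S), (P,S).
S: inherits non-unit rules of {S} → LS | j.
L: inherits non-unit rules of {L, P, S} → LS | SL | a | fjS | j.
P: inherits non-unit rules of {P, S} → LS | fjS | j.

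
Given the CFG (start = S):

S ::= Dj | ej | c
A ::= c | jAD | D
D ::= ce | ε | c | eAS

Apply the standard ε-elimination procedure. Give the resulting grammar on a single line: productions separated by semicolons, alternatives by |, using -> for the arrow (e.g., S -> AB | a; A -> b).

S -> c | j | Dj | ej; A -> D | c | j | jA | jD | jAD; D -> c | ce | eS | eAS

Nullable set: {A, D}.
S -> Dj: D nullable, giving Dj | j.
A -> D: D nullable, giving D.
A -> jAD: A, D nullable, giving j | jA | jAD | jD.
Drop D -> ε.
D -> eAS: A nullable, giving eAS | eS.
Unchanged (no nullable symbols): S -> c; S -> ej; A -> c; D -> c; D -> ce.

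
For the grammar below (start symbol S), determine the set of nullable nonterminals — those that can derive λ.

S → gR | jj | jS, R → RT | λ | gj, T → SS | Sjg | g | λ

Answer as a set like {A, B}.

Directly nullable (have an ε-rule): {R, T}.
Not nullable: S — each has a terminal in every rule's right-hand side or depends on a non-nullable symbol.

{R, T}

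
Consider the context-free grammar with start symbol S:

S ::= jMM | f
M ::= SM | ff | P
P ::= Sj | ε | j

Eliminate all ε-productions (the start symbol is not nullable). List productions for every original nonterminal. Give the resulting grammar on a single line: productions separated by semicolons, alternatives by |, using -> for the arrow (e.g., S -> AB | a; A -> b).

S -> f | j | jM | jMM; M -> P | S | SM | ff; P -> j | Sj

Nullable set: {M, P}.
S -> jMM: M, M nullable, giving j | jM | jMM.
M -> P: P nullable, giving P.
M -> SM: M nullable, giving S | SM.
Drop P -> ε.
Unchanged (no nullable symbols): S -> f; M -> ff; P -> Sj; P -> j.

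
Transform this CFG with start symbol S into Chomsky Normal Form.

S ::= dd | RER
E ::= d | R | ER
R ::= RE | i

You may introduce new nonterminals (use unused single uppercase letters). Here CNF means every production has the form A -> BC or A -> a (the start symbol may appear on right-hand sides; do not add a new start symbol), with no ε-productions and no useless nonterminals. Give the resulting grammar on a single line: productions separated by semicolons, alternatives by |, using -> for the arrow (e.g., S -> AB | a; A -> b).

S -> AA | RB; A -> d; B -> ER; E -> d | i | ER | RE; R -> i | RE

No ε-productions.
After unit-elimination: S -> dd | RER; E -> d | i | ER | RE; R -> i | RE.
TERM: introduce A -> d and substitute in every rule of length ≥2.
BIN: S -> RER becomes S -> RB, B -> ER.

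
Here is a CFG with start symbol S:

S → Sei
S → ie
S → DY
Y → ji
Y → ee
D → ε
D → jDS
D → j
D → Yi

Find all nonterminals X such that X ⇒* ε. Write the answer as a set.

{D}

Directly nullable (have an ε-rule): {D}.
Not nullable: S, Y — each has a terminal in every rule's right-hand side or depends on a non-nullable symbol.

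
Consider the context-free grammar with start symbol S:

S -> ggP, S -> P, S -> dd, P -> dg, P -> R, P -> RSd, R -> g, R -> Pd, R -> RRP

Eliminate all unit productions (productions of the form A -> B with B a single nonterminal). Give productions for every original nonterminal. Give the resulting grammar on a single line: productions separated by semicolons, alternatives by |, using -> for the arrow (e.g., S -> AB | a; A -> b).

S -> g | Pd | dd | dg | RRP | RSd | ggP; P -> g | Pd | dg | RRP | RSd; R -> g | Pd | RRP

Unit productions: P->R, S->P.
Unit pairs (A ⇒* B via units): (P,R), (S,P), (S,R).
S: inherits non-unit rules of {P, R, S} → Pd | RRP | RSd | dd | dg | g | ggP.
P: inherits non-unit rules of {P, R} → Pd | RRP | RSd | dg | g.
R: inherits non-unit rules of {R} → Pd | RRP | g.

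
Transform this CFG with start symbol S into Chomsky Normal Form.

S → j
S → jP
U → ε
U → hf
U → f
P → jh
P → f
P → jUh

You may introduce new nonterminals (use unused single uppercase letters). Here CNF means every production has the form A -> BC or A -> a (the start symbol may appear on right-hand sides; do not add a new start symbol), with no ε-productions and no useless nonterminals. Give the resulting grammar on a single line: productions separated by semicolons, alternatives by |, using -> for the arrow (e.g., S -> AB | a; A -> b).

S -> j | AP; A -> j; B -> h; C -> f; D -> UB; P -> f | AB | AD; U -> f | BC

Nullable: {U}; after ε-elimination: S -> j | jP; P -> f | jh | jUh; U -> f | hf.
No unit productions to eliminate.
TERM: introduce C -> f, B -> h, A -> j and substitute in every rule of length ≥2.
BIN: P -> AUB becomes P -> AD, D -> UB.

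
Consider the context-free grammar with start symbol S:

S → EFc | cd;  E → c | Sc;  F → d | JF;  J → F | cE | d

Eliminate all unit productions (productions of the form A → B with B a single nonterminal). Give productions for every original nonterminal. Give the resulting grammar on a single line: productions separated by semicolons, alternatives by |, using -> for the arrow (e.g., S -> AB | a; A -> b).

Unit productions: J->F.
Unit pairs (A ⇒* B via units): (J,F).
S: inherits non-unit rules of {S} → EFc | cd.
E: inherits non-unit rules of {E} → Sc | c.
F: inherits non-unit rules of {F} → JF | d.
J: inherits non-unit rules of {F, J} → JF | cE | d.

S -> cd | EFc; E -> c | Sc; F -> d | JF; J -> d | JF | cE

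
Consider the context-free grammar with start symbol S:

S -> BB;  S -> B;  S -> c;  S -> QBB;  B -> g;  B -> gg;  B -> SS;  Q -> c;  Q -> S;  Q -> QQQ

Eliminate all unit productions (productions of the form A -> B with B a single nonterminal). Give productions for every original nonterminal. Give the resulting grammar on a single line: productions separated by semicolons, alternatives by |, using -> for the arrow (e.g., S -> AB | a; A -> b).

S -> c | g | BB | SS | gg | QBB; B -> g | SS | gg; Q -> c | g | BB | SS | gg | QBB | QQQ

Unit productions: Q->S, S->B.
Unit pairs (A ⇒* B via units): (Q,B), (Q,S), (S,B).
S: inherits non-unit rules of {B, S} → BB | QBB | SS | c | g | gg.
B: inherits non-unit rules of {B} → SS | g | gg.
Q: inherits non-unit rules of {B, Q, S} → BB | QBB | QQQ | SS | c | g | gg.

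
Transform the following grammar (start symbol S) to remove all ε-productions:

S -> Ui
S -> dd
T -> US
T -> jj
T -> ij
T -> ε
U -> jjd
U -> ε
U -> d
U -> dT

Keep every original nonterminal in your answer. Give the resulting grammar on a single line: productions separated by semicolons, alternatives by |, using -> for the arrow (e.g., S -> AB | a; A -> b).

Nullable set: {T, U}.
S -> Ui: U nullable, giving Ui | i.
Drop T -> ε.
T -> US: U nullable, giving S | US.
Drop U -> ε.
U -> dT: T nullable, giving d | dT.
Unchanged (no nullable symbols): S -> dd; T -> ij; T -> jj; U -> d; U -> jjd.

S -> i | Ui | dd; T -> S | US | ij | jj; U -> d | dT | jjd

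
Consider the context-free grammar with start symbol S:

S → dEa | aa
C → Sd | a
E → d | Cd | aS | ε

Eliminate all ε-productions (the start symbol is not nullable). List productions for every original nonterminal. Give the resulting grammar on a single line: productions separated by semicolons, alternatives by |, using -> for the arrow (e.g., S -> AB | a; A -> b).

Nullable set: {E}.
S -> dEa: E nullable, giving dEa | da.
Drop E -> ε.
Unchanged (no nullable symbols): S -> aa; C -> Sd; C -> a; E -> Cd; E -> aS; E -> d.

S -> aa | da | dEa; C -> a | Sd; E -> d | Cd | aS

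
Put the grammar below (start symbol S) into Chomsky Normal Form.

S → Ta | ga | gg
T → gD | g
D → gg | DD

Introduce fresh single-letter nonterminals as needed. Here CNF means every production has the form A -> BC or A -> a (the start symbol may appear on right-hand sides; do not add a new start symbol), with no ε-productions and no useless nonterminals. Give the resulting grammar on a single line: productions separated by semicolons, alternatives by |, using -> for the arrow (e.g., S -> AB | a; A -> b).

No ε-productions.
No unit productions to eliminate.
TERM: introduce B -> a, A -> g and substitute in every rule of length ≥2.

S -> AA | AB | TB; A -> g; B -> a; D -> AA | DD; T -> g | AD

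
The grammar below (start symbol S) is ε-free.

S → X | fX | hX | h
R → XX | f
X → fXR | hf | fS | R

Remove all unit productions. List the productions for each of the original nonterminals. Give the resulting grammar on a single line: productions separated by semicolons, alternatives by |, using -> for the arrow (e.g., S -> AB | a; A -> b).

Unit productions: S->X, X->R.
Unit pairs (A ⇒* B via units): (S,R), (S,X), (X,R).
S: inherits non-unit rules of {R, S, X} → XX | f | fS | fX | fXR | h | hX | hf.
R: inherits non-unit rules of {R} → XX | f.
X: inherits non-unit rules of {R, X} → XX | f | fS | fXR | hf.

S -> f | h | XX | fS | fX | hX | hf | fXR; R -> f | XX; X -> f | XX | fS | hf | fXR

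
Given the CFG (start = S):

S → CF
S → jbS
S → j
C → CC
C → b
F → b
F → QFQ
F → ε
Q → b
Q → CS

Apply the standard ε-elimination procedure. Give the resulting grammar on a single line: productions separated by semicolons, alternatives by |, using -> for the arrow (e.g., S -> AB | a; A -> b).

Nullable set: {F}.
S -> CF: F nullable, giving C | CF.
Drop F -> ε.
F -> QFQ: F nullable, giving QFQ | QQ.
Unchanged (no nullable symbols): S -> j; S -> jbS; C -> CC; C -> b; F -> b; Q -> CS; Q -> b.

S -> C | j | CF | jbS; C -> b | CC; F -> b | QQ | QFQ; Q -> b | CS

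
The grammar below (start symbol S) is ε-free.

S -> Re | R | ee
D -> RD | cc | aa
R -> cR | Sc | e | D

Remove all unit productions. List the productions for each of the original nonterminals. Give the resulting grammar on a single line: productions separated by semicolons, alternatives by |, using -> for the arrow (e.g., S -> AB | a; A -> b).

S -> e | RD | Re | Sc | aa | cR | cc | ee; D -> RD | aa | cc; R -> e | RD | Sc | aa | cR | cc

Unit productions: R->D, S->R.
Unit pairs (A ⇒* B via units): (R,D), (S,D), (S,R).
S: inherits non-unit rules of {D, R, S} → RD | Re | Sc | aa | cR | cc | e | ee.
D: inherits non-unit rules of {D} → RD | aa | cc.
R: inherits non-unit rules of {D, R} → RD | Sc | aa | cR | cc | e.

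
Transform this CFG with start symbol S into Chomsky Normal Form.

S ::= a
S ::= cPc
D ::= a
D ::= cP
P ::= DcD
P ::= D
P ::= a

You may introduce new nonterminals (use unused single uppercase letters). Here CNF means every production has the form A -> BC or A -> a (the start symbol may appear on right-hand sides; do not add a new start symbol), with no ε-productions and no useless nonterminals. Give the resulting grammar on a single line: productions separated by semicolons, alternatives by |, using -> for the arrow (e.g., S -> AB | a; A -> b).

S -> a | AC; A -> c; B -> AD; C -> PA; D -> a | AP; P -> a | AP | DB

No ε-productions.
After unit-elimination: S -> a | cPc; D -> a | cP; P -> a | cP | DcD.
TERM: introduce A -> c and substitute in every rule of length ≥2.
BIN: P -> DAD becomes P -> DB, B -> AD; S -> APA becomes S -> AC, C -> PA.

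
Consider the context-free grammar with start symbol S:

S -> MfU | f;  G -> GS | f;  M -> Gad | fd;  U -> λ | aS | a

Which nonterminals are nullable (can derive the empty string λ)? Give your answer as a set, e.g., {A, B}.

Directly nullable (have an ε-rule): {U}.
Not nullable: G, M, S — each has a terminal in every rule's right-hand side or depends on a non-nullable symbol.

{U}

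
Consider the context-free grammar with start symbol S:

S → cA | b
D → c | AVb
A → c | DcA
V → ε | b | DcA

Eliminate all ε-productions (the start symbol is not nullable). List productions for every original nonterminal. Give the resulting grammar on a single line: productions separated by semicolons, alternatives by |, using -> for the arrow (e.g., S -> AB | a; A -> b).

S -> b | cA; A -> c | DcA; D -> c | Ab | AVb; V -> b | DcA

Nullable set: {V}.
D -> AVb: V nullable, giving AVb | Ab.
Drop V -> ε.
Unchanged (no nullable symbols): S -> b; S -> cA; A -> DcA; A -> c; D -> c; V -> DcA; V -> b.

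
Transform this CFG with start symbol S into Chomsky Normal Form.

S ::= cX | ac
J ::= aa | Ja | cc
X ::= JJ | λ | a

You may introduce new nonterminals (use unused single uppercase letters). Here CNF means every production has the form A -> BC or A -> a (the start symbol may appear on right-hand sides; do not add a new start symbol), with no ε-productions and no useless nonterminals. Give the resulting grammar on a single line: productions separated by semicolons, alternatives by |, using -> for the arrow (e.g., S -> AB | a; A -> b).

S -> c | AB | BX; A -> a; B -> c; J -> AA | BB | JA; X -> a | JJ

Nullable: {X}; after ε-elimination: S -> c | ac | cX; J -> Ja | aa | cc; X -> a | JJ.
No unit productions to eliminate.
TERM: introduce A -> a, B -> c and substitute in every rule of length ≥2.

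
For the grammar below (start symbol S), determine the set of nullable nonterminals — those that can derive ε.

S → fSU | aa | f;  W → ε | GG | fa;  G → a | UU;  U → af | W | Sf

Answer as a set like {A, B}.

Directly nullable (have an ε-rule): {W}.
U is nullable via U -> W (every symbol on the right is already known nullable).
G is nullable via G -> UU (every symbol on the right is already known nullable).
Not nullable: S — each has a terminal in every rule's right-hand side or depends on a non-nullable symbol.

{G, U, W}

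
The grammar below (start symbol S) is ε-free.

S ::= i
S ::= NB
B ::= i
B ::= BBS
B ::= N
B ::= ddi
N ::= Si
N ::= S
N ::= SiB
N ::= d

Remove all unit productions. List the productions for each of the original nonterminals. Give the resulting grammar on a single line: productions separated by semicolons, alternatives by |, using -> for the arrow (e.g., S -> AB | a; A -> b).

Unit productions: B->N, N->S.
Unit pairs (A ⇒* B via units): (B,N), (B,S), (N,S).
S: inherits non-unit rules of {S} → NB | i.
B: inherits non-unit rules of {B, N, S} → BBS | NB | Si | SiB | d | ddi | i.
N: inherits non-unit rules of {N, S} → NB | Si | SiB | d | i.

S -> i | NB; B -> d | i | NB | Si | BBS | SiB | ddi; N -> d | i | NB | Si | SiB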